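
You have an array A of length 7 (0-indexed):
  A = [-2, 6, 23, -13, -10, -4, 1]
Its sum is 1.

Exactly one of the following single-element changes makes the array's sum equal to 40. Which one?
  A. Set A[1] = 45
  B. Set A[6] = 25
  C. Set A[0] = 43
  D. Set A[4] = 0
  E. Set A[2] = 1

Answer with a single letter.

Option A: A[1] 6->45, delta=39, new_sum=1+(39)=40 <-- matches target
Option B: A[6] 1->25, delta=24, new_sum=1+(24)=25
Option C: A[0] -2->43, delta=45, new_sum=1+(45)=46
Option D: A[4] -10->0, delta=10, new_sum=1+(10)=11
Option E: A[2] 23->1, delta=-22, new_sum=1+(-22)=-21

Answer: A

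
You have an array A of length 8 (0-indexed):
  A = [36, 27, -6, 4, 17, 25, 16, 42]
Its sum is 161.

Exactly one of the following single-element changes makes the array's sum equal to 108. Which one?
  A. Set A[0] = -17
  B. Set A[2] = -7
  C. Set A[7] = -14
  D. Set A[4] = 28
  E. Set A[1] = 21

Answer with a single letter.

Answer: A

Derivation:
Option A: A[0] 36->-17, delta=-53, new_sum=161+(-53)=108 <-- matches target
Option B: A[2] -6->-7, delta=-1, new_sum=161+(-1)=160
Option C: A[7] 42->-14, delta=-56, new_sum=161+(-56)=105
Option D: A[4] 17->28, delta=11, new_sum=161+(11)=172
Option E: A[1] 27->21, delta=-6, new_sum=161+(-6)=155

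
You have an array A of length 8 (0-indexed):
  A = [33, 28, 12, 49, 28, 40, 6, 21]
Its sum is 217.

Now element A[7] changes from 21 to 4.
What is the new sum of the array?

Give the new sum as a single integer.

Answer: 200

Derivation:
Old value at index 7: 21
New value at index 7: 4
Delta = 4 - 21 = -17
New sum = old_sum + delta = 217 + (-17) = 200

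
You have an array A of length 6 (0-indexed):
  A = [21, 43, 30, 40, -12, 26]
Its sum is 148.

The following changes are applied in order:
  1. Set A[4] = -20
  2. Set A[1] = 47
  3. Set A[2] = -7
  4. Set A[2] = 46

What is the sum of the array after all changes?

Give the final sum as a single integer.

Initial sum: 148
Change 1: A[4] -12 -> -20, delta = -8, sum = 140
Change 2: A[1] 43 -> 47, delta = 4, sum = 144
Change 3: A[2] 30 -> -7, delta = -37, sum = 107
Change 4: A[2] -7 -> 46, delta = 53, sum = 160

Answer: 160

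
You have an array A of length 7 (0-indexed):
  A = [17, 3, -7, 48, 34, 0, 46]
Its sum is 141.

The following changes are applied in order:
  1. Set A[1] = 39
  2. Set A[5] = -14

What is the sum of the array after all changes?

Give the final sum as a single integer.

Initial sum: 141
Change 1: A[1] 3 -> 39, delta = 36, sum = 177
Change 2: A[5] 0 -> -14, delta = -14, sum = 163

Answer: 163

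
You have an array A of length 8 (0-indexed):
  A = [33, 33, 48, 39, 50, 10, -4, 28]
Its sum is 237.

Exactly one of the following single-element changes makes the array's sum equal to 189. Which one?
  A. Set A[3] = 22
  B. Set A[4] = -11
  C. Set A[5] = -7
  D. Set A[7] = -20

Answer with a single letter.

Option A: A[3] 39->22, delta=-17, new_sum=237+(-17)=220
Option B: A[4] 50->-11, delta=-61, new_sum=237+(-61)=176
Option C: A[5] 10->-7, delta=-17, new_sum=237+(-17)=220
Option D: A[7] 28->-20, delta=-48, new_sum=237+(-48)=189 <-- matches target

Answer: D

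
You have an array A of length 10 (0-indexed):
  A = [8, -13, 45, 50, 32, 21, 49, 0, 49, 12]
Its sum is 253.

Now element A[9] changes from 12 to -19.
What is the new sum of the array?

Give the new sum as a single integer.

Answer: 222

Derivation:
Old value at index 9: 12
New value at index 9: -19
Delta = -19 - 12 = -31
New sum = old_sum + delta = 253 + (-31) = 222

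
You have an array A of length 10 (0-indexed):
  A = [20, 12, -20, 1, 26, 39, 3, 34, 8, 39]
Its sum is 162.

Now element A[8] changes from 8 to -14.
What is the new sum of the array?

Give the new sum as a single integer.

Answer: 140

Derivation:
Old value at index 8: 8
New value at index 8: -14
Delta = -14 - 8 = -22
New sum = old_sum + delta = 162 + (-22) = 140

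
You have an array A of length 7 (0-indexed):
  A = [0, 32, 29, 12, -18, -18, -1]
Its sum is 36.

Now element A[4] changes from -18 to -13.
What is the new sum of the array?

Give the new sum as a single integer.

Old value at index 4: -18
New value at index 4: -13
Delta = -13 - -18 = 5
New sum = old_sum + delta = 36 + (5) = 41

Answer: 41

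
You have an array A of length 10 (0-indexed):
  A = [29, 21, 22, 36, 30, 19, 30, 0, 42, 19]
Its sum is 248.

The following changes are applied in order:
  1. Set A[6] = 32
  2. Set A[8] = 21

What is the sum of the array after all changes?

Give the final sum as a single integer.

Answer: 229

Derivation:
Initial sum: 248
Change 1: A[6] 30 -> 32, delta = 2, sum = 250
Change 2: A[8] 42 -> 21, delta = -21, sum = 229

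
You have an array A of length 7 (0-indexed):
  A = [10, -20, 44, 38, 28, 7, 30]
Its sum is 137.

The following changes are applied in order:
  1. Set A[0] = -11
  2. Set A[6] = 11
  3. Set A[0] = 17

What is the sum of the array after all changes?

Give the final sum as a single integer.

Initial sum: 137
Change 1: A[0] 10 -> -11, delta = -21, sum = 116
Change 2: A[6] 30 -> 11, delta = -19, sum = 97
Change 3: A[0] -11 -> 17, delta = 28, sum = 125

Answer: 125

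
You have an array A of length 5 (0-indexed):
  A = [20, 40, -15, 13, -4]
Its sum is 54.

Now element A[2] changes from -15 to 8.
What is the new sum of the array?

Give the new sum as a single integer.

Answer: 77

Derivation:
Old value at index 2: -15
New value at index 2: 8
Delta = 8 - -15 = 23
New sum = old_sum + delta = 54 + (23) = 77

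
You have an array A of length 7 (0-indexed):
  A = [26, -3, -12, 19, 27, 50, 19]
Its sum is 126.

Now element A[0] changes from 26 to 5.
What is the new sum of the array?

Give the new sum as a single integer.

Old value at index 0: 26
New value at index 0: 5
Delta = 5 - 26 = -21
New sum = old_sum + delta = 126 + (-21) = 105

Answer: 105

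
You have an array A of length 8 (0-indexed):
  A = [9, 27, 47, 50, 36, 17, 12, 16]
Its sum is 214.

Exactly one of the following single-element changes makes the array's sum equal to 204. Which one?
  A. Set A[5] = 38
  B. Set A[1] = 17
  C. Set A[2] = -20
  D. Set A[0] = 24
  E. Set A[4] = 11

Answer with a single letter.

Option A: A[5] 17->38, delta=21, new_sum=214+(21)=235
Option B: A[1] 27->17, delta=-10, new_sum=214+(-10)=204 <-- matches target
Option C: A[2] 47->-20, delta=-67, new_sum=214+(-67)=147
Option D: A[0] 9->24, delta=15, new_sum=214+(15)=229
Option E: A[4] 36->11, delta=-25, new_sum=214+(-25)=189

Answer: B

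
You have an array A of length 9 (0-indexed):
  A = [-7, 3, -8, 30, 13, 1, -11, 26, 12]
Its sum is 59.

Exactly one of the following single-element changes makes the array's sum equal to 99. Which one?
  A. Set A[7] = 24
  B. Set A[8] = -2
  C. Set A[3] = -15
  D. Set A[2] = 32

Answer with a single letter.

Option A: A[7] 26->24, delta=-2, new_sum=59+(-2)=57
Option B: A[8] 12->-2, delta=-14, new_sum=59+(-14)=45
Option C: A[3] 30->-15, delta=-45, new_sum=59+(-45)=14
Option D: A[2] -8->32, delta=40, new_sum=59+(40)=99 <-- matches target

Answer: D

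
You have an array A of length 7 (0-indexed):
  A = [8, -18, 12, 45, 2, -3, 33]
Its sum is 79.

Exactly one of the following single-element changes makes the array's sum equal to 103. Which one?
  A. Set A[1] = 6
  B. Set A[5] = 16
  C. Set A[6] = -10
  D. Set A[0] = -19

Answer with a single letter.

Option A: A[1] -18->6, delta=24, new_sum=79+(24)=103 <-- matches target
Option B: A[5] -3->16, delta=19, new_sum=79+(19)=98
Option C: A[6] 33->-10, delta=-43, new_sum=79+(-43)=36
Option D: A[0] 8->-19, delta=-27, new_sum=79+(-27)=52

Answer: A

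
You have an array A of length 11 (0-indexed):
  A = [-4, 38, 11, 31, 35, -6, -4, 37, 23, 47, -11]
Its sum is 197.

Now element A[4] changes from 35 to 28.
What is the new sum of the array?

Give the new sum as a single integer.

Old value at index 4: 35
New value at index 4: 28
Delta = 28 - 35 = -7
New sum = old_sum + delta = 197 + (-7) = 190

Answer: 190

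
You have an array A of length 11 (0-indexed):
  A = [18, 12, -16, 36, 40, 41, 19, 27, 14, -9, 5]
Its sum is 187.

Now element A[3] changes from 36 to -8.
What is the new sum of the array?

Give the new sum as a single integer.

Old value at index 3: 36
New value at index 3: -8
Delta = -8 - 36 = -44
New sum = old_sum + delta = 187 + (-44) = 143

Answer: 143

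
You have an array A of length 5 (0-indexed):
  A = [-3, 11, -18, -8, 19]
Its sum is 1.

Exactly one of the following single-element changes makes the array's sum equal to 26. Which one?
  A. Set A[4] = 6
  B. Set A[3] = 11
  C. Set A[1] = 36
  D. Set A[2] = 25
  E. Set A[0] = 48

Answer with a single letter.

Option A: A[4] 19->6, delta=-13, new_sum=1+(-13)=-12
Option B: A[3] -8->11, delta=19, new_sum=1+(19)=20
Option C: A[1] 11->36, delta=25, new_sum=1+(25)=26 <-- matches target
Option D: A[2] -18->25, delta=43, new_sum=1+(43)=44
Option E: A[0] -3->48, delta=51, new_sum=1+(51)=52

Answer: C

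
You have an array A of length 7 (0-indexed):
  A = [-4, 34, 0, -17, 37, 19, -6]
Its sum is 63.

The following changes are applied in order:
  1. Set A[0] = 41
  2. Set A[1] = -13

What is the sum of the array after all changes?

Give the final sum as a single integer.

Answer: 61

Derivation:
Initial sum: 63
Change 1: A[0] -4 -> 41, delta = 45, sum = 108
Change 2: A[1] 34 -> -13, delta = -47, sum = 61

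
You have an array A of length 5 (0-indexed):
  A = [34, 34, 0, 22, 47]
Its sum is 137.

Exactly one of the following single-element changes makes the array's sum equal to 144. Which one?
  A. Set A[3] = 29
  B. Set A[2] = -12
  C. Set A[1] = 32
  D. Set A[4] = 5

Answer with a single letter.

Answer: A

Derivation:
Option A: A[3] 22->29, delta=7, new_sum=137+(7)=144 <-- matches target
Option B: A[2] 0->-12, delta=-12, new_sum=137+(-12)=125
Option C: A[1] 34->32, delta=-2, new_sum=137+(-2)=135
Option D: A[4] 47->5, delta=-42, new_sum=137+(-42)=95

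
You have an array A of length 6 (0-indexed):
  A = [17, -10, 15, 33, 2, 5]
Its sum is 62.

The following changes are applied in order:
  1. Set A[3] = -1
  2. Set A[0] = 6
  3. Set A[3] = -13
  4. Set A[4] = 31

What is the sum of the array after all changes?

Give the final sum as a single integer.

Initial sum: 62
Change 1: A[3] 33 -> -1, delta = -34, sum = 28
Change 2: A[0] 17 -> 6, delta = -11, sum = 17
Change 3: A[3] -1 -> -13, delta = -12, sum = 5
Change 4: A[4] 2 -> 31, delta = 29, sum = 34

Answer: 34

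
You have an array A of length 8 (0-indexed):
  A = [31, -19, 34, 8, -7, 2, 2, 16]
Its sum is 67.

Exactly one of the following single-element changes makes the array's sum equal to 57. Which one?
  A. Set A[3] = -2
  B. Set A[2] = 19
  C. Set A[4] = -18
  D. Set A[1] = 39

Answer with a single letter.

Option A: A[3] 8->-2, delta=-10, new_sum=67+(-10)=57 <-- matches target
Option B: A[2] 34->19, delta=-15, new_sum=67+(-15)=52
Option C: A[4] -7->-18, delta=-11, new_sum=67+(-11)=56
Option D: A[1] -19->39, delta=58, new_sum=67+(58)=125

Answer: A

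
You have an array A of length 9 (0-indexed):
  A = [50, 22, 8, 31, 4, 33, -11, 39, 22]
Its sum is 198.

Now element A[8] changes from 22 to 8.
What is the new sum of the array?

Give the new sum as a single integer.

Old value at index 8: 22
New value at index 8: 8
Delta = 8 - 22 = -14
New sum = old_sum + delta = 198 + (-14) = 184

Answer: 184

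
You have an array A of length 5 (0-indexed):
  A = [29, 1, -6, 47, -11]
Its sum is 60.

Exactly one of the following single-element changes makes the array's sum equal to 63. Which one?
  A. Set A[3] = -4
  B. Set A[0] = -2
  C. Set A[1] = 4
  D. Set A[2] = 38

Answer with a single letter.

Option A: A[3] 47->-4, delta=-51, new_sum=60+(-51)=9
Option B: A[0] 29->-2, delta=-31, new_sum=60+(-31)=29
Option C: A[1] 1->4, delta=3, new_sum=60+(3)=63 <-- matches target
Option D: A[2] -6->38, delta=44, new_sum=60+(44)=104

Answer: C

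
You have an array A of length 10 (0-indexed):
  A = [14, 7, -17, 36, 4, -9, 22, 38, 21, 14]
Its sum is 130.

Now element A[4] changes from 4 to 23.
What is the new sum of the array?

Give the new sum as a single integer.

Answer: 149

Derivation:
Old value at index 4: 4
New value at index 4: 23
Delta = 23 - 4 = 19
New sum = old_sum + delta = 130 + (19) = 149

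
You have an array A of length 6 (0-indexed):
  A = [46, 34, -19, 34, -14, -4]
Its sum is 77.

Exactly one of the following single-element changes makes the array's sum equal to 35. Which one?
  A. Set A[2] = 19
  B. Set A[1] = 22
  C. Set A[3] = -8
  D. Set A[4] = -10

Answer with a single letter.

Answer: C

Derivation:
Option A: A[2] -19->19, delta=38, new_sum=77+(38)=115
Option B: A[1] 34->22, delta=-12, new_sum=77+(-12)=65
Option C: A[3] 34->-8, delta=-42, new_sum=77+(-42)=35 <-- matches target
Option D: A[4] -14->-10, delta=4, new_sum=77+(4)=81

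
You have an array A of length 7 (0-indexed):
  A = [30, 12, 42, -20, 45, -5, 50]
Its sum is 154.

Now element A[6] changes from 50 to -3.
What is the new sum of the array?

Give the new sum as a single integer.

Old value at index 6: 50
New value at index 6: -3
Delta = -3 - 50 = -53
New sum = old_sum + delta = 154 + (-53) = 101

Answer: 101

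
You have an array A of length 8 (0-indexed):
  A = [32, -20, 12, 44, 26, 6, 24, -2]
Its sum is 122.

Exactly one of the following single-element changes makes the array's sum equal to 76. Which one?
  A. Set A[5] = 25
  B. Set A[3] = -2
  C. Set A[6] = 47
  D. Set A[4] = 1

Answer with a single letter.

Option A: A[5] 6->25, delta=19, new_sum=122+(19)=141
Option B: A[3] 44->-2, delta=-46, new_sum=122+(-46)=76 <-- matches target
Option C: A[6] 24->47, delta=23, new_sum=122+(23)=145
Option D: A[4] 26->1, delta=-25, new_sum=122+(-25)=97

Answer: B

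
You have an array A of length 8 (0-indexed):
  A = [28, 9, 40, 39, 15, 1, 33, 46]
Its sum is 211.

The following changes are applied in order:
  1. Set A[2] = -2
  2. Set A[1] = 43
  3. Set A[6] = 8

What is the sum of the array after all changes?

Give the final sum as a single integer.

Answer: 178

Derivation:
Initial sum: 211
Change 1: A[2] 40 -> -2, delta = -42, sum = 169
Change 2: A[1] 9 -> 43, delta = 34, sum = 203
Change 3: A[6] 33 -> 8, delta = -25, sum = 178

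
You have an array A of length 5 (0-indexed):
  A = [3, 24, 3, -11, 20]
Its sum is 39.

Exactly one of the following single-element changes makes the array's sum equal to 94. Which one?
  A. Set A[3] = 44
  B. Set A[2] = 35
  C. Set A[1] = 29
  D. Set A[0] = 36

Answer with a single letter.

Option A: A[3] -11->44, delta=55, new_sum=39+(55)=94 <-- matches target
Option B: A[2] 3->35, delta=32, new_sum=39+(32)=71
Option C: A[1] 24->29, delta=5, new_sum=39+(5)=44
Option D: A[0] 3->36, delta=33, new_sum=39+(33)=72

Answer: A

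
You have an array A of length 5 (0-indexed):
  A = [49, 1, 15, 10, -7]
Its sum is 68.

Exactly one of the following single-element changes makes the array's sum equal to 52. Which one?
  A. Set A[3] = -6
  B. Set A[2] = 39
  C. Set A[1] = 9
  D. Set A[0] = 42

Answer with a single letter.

Option A: A[3] 10->-6, delta=-16, new_sum=68+(-16)=52 <-- matches target
Option B: A[2] 15->39, delta=24, new_sum=68+(24)=92
Option C: A[1] 1->9, delta=8, new_sum=68+(8)=76
Option D: A[0] 49->42, delta=-7, new_sum=68+(-7)=61

Answer: A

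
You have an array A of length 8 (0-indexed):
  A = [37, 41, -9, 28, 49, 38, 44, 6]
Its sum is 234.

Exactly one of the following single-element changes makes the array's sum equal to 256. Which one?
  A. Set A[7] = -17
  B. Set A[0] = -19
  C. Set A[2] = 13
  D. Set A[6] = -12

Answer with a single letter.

Option A: A[7] 6->-17, delta=-23, new_sum=234+(-23)=211
Option B: A[0] 37->-19, delta=-56, new_sum=234+(-56)=178
Option C: A[2] -9->13, delta=22, new_sum=234+(22)=256 <-- matches target
Option D: A[6] 44->-12, delta=-56, new_sum=234+(-56)=178

Answer: C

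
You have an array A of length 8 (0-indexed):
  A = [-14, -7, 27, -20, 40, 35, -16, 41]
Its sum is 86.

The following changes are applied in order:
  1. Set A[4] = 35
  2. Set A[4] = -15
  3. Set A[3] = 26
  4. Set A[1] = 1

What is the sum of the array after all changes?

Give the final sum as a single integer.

Answer: 85

Derivation:
Initial sum: 86
Change 1: A[4] 40 -> 35, delta = -5, sum = 81
Change 2: A[4] 35 -> -15, delta = -50, sum = 31
Change 3: A[3] -20 -> 26, delta = 46, sum = 77
Change 4: A[1] -7 -> 1, delta = 8, sum = 85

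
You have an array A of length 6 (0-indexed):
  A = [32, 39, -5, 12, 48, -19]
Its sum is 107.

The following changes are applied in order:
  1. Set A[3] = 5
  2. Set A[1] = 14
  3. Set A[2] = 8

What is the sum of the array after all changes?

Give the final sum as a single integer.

Answer: 88

Derivation:
Initial sum: 107
Change 1: A[3] 12 -> 5, delta = -7, sum = 100
Change 2: A[1] 39 -> 14, delta = -25, sum = 75
Change 3: A[2] -5 -> 8, delta = 13, sum = 88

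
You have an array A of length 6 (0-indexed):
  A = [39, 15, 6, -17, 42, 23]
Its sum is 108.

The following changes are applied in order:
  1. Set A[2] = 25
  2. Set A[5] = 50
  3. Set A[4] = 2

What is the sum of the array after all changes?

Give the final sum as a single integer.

Initial sum: 108
Change 1: A[2] 6 -> 25, delta = 19, sum = 127
Change 2: A[5] 23 -> 50, delta = 27, sum = 154
Change 3: A[4] 42 -> 2, delta = -40, sum = 114

Answer: 114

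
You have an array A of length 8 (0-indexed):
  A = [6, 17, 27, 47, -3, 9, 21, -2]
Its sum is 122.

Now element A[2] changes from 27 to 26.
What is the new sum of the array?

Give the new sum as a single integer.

Answer: 121

Derivation:
Old value at index 2: 27
New value at index 2: 26
Delta = 26 - 27 = -1
New sum = old_sum + delta = 122 + (-1) = 121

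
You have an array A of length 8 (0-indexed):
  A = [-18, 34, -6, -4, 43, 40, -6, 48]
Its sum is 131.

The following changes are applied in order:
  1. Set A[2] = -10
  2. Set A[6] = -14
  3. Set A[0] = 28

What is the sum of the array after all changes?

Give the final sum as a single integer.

Answer: 165

Derivation:
Initial sum: 131
Change 1: A[2] -6 -> -10, delta = -4, sum = 127
Change 2: A[6] -6 -> -14, delta = -8, sum = 119
Change 3: A[0] -18 -> 28, delta = 46, sum = 165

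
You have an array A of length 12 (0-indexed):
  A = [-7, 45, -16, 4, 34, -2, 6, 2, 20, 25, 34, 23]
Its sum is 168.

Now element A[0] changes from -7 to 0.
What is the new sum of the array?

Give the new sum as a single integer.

Answer: 175

Derivation:
Old value at index 0: -7
New value at index 0: 0
Delta = 0 - -7 = 7
New sum = old_sum + delta = 168 + (7) = 175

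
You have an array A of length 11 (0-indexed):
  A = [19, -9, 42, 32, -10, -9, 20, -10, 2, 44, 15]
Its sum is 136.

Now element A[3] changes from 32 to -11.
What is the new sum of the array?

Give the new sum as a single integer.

Old value at index 3: 32
New value at index 3: -11
Delta = -11 - 32 = -43
New sum = old_sum + delta = 136 + (-43) = 93

Answer: 93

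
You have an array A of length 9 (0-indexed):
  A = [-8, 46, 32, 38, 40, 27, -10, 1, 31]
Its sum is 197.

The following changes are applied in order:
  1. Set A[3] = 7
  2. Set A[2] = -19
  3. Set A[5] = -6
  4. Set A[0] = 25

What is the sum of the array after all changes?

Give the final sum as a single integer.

Initial sum: 197
Change 1: A[3] 38 -> 7, delta = -31, sum = 166
Change 2: A[2] 32 -> -19, delta = -51, sum = 115
Change 3: A[5] 27 -> -6, delta = -33, sum = 82
Change 4: A[0] -8 -> 25, delta = 33, sum = 115

Answer: 115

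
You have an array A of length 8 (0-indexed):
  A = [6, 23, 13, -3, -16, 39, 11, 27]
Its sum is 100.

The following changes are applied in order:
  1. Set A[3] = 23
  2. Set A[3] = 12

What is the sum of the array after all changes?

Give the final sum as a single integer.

Initial sum: 100
Change 1: A[3] -3 -> 23, delta = 26, sum = 126
Change 2: A[3] 23 -> 12, delta = -11, sum = 115

Answer: 115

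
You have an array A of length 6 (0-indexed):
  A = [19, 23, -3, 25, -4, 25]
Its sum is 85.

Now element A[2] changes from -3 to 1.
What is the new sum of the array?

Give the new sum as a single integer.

Answer: 89

Derivation:
Old value at index 2: -3
New value at index 2: 1
Delta = 1 - -3 = 4
New sum = old_sum + delta = 85 + (4) = 89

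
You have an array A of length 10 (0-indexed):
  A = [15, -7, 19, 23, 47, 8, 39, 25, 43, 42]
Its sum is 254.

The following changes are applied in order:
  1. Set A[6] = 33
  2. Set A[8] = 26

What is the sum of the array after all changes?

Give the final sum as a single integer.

Answer: 231

Derivation:
Initial sum: 254
Change 1: A[6] 39 -> 33, delta = -6, sum = 248
Change 2: A[8] 43 -> 26, delta = -17, sum = 231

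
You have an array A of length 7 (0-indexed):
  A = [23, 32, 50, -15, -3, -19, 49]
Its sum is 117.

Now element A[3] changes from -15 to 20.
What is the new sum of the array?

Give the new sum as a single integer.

Answer: 152

Derivation:
Old value at index 3: -15
New value at index 3: 20
Delta = 20 - -15 = 35
New sum = old_sum + delta = 117 + (35) = 152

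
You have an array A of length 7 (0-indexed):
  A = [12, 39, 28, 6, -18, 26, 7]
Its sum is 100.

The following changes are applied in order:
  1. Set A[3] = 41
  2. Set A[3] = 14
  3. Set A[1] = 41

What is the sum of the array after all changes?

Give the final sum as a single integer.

Initial sum: 100
Change 1: A[3] 6 -> 41, delta = 35, sum = 135
Change 2: A[3] 41 -> 14, delta = -27, sum = 108
Change 3: A[1] 39 -> 41, delta = 2, sum = 110

Answer: 110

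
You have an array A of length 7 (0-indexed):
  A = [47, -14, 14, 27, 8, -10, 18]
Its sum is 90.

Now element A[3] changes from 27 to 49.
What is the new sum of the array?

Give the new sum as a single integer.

Old value at index 3: 27
New value at index 3: 49
Delta = 49 - 27 = 22
New sum = old_sum + delta = 90 + (22) = 112

Answer: 112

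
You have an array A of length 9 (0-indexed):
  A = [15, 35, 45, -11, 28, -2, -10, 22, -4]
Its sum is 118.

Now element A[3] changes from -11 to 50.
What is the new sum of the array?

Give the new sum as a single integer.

Old value at index 3: -11
New value at index 3: 50
Delta = 50 - -11 = 61
New sum = old_sum + delta = 118 + (61) = 179

Answer: 179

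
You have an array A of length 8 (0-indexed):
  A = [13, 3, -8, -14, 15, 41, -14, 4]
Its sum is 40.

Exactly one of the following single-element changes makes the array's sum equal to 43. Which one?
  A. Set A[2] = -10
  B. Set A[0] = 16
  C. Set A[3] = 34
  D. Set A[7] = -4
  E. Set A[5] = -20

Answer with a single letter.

Option A: A[2] -8->-10, delta=-2, new_sum=40+(-2)=38
Option B: A[0] 13->16, delta=3, new_sum=40+(3)=43 <-- matches target
Option C: A[3] -14->34, delta=48, new_sum=40+(48)=88
Option D: A[7] 4->-4, delta=-8, new_sum=40+(-8)=32
Option E: A[5] 41->-20, delta=-61, new_sum=40+(-61)=-21

Answer: B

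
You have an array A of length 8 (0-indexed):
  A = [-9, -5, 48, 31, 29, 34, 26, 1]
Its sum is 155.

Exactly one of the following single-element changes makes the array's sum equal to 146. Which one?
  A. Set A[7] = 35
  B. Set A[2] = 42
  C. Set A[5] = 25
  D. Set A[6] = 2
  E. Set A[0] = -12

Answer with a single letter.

Option A: A[7] 1->35, delta=34, new_sum=155+(34)=189
Option B: A[2] 48->42, delta=-6, new_sum=155+(-6)=149
Option C: A[5] 34->25, delta=-9, new_sum=155+(-9)=146 <-- matches target
Option D: A[6] 26->2, delta=-24, new_sum=155+(-24)=131
Option E: A[0] -9->-12, delta=-3, new_sum=155+(-3)=152

Answer: C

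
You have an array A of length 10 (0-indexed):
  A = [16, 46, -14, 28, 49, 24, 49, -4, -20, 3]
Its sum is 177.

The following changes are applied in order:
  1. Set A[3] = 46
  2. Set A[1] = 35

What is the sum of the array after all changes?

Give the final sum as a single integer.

Initial sum: 177
Change 1: A[3] 28 -> 46, delta = 18, sum = 195
Change 2: A[1] 46 -> 35, delta = -11, sum = 184

Answer: 184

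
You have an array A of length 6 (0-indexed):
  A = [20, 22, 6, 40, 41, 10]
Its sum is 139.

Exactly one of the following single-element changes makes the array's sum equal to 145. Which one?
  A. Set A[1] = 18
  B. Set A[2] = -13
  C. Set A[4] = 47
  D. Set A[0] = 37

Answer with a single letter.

Answer: C

Derivation:
Option A: A[1] 22->18, delta=-4, new_sum=139+(-4)=135
Option B: A[2] 6->-13, delta=-19, new_sum=139+(-19)=120
Option C: A[4] 41->47, delta=6, new_sum=139+(6)=145 <-- matches target
Option D: A[0] 20->37, delta=17, new_sum=139+(17)=156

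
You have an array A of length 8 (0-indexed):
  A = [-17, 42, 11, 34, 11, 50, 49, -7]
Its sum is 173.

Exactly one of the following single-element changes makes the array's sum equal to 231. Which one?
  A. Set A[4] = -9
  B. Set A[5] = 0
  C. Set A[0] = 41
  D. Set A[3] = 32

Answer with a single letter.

Answer: C

Derivation:
Option A: A[4] 11->-9, delta=-20, new_sum=173+(-20)=153
Option B: A[5] 50->0, delta=-50, new_sum=173+(-50)=123
Option C: A[0] -17->41, delta=58, new_sum=173+(58)=231 <-- matches target
Option D: A[3] 34->32, delta=-2, new_sum=173+(-2)=171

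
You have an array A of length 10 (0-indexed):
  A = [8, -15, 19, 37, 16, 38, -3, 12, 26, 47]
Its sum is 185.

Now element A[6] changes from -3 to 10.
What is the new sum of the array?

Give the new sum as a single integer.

Answer: 198

Derivation:
Old value at index 6: -3
New value at index 6: 10
Delta = 10 - -3 = 13
New sum = old_sum + delta = 185 + (13) = 198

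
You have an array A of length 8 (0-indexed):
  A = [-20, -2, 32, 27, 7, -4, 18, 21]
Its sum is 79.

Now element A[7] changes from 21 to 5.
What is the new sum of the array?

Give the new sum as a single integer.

Old value at index 7: 21
New value at index 7: 5
Delta = 5 - 21 = -16
New sum = old_sum + delta = 79 + (-16) = 63

Answer: 63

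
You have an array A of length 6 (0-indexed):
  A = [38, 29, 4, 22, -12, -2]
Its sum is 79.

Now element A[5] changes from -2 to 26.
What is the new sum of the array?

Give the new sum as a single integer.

Old value at index 5: -2
New value at index 5: 26
Delta = 26 - -2 = 28
New sum = old_sum + delta = 79 + (28) = 107

Answer: 107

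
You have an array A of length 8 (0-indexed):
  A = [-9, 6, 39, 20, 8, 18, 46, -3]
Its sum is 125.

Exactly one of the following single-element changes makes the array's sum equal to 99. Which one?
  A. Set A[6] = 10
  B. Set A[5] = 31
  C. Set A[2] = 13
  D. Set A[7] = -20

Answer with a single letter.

Option A: A[6] 46->10, delta=-36, new_sum=125+(-36)=89
Option B: A[5] 18->31, delta=13, new_sum=125+(13)=138
Option C: A[2] 39->13, delta=-26, new_sum=125+(-26)=99 <-- matches target
Option D: A[7] -3->-20, delta=-17, new_sum=125+(-17)=108

Answer: C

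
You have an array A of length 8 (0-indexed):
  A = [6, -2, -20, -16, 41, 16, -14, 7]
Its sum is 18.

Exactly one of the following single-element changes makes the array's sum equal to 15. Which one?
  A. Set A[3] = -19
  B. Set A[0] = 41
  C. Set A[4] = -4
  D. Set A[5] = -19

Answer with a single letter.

Option A: A[3] -16->-19, delta=-3, new_sum=18+(-3)=15 <-- matches target
Option B: A[0] 6->41, delta=35, new_sum=18+(35)=53
Option C: A[4] 41->-4, delta=-45, new_sum=18+(-45)=-27
Option D: A[5] 16->-19, delta=-35, new_sum=18+(-35)=-17

Answer: A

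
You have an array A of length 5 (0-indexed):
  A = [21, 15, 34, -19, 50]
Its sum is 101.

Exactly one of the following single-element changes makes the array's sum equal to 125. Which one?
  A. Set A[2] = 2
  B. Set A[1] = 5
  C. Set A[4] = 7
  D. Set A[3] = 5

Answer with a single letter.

Answer: D

Derivation:
Option A: A[2] 34->2, delta=-32, new_sum=101+(-32)=69
Option B: A[1] 15->5, delta=-10, new_sum=101+(-10)=91
Option C: A[4] 50->7, delta=-43, new_sum=101+(-43)=58
Option D: A[3] -19->5, delta=24, new_sum=101+(24)=125 <-- matches target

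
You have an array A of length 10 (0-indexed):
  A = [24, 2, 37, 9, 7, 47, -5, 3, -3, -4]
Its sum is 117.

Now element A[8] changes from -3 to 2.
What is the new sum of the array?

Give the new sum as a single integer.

Answer: 122

Derivation:
Old value at index 8: -3
New value at index 8: 2
Delta = 2 - -3 = 5
New sum = old_sum + delta = 117 + (5) = 122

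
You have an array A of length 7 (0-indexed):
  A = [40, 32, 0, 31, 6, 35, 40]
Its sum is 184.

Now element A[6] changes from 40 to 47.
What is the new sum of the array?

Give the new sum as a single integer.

Answer: 191

Derivation:
Old value at index 6: 40
New value at index 6: 47
Delta = 47 - 40 = 7
New sum = old_sum + delta = 184 + (7) = 191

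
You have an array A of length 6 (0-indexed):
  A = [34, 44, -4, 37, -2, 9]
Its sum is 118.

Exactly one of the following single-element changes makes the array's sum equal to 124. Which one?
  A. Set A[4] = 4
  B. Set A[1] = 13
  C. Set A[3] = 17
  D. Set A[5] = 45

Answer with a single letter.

Answer: A

Derivation:
Option A: A[4] -2->4, delta=6, new_sum=118+(6)=124 <-- matches target
Option B: A[1] 44->13, delta=-31, new_sum=118+(-31)=87
Option C: A[3] 37->17, delta=-20, new_sum=118+(-20)=98
Option D: A[5] 9->45, delta=36, new_sum=118+(36)=154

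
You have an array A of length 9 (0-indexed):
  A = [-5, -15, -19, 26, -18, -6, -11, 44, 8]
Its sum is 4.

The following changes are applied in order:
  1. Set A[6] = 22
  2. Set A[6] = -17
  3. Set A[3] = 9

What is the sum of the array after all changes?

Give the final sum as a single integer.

Initial sum: 4
Change 1: A[6] -11 -> 22, delta = 33, sum = 37
Change 2: A[6] 22 -> -17, delta = -39, sum = -2
Change 3: A[3] 26 -> 9, delta = -17, sum = -19

Answer: -19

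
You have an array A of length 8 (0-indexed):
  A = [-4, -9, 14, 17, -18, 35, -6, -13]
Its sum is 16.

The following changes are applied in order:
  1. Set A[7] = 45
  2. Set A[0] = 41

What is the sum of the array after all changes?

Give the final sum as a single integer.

Answer: 119

Derivation:
Initial sum: 16
Change 1: A[7] -13 -> 45, delta = 58, sum = 74
Change 2: A[0] -4 -> 41, delta = 45, sum = 119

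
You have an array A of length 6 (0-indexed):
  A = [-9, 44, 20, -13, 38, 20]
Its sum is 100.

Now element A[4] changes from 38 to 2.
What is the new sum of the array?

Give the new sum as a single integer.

Answer: 64

Derivation:
Old value at index 4: 38
New value at index 4: 2
Delta = 2 - 38 = -36
New sum = old_sum + delta = 100 + (-36) = 64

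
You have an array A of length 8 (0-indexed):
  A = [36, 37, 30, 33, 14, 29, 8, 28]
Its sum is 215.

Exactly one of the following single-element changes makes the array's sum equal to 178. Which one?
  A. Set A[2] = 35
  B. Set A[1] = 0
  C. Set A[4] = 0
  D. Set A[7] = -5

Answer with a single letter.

Answer: B

Derivation:
Option A: A[2] 30->35, delta=5, new_sum=215+(5)=220
Option B: A[1] 37->0, delta=-37, new_sum=215+(-37)=178 <-- matches target
Option C: A[4] 14->0, delta=-14, new_sum=215+(-14)=201
Option D: A[7] 28->-5, delta=-33, new_sum=215+(-33)=182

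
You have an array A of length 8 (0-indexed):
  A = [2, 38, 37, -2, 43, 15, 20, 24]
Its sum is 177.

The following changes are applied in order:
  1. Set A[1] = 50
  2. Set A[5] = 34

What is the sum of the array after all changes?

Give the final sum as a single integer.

Initial sum: 177
Change 1: A[1] 38 -> 50, delta = 12, sum = 189
Change 2: A[5] 15 -> 34, delta = 19, sum = 208

Answer: 208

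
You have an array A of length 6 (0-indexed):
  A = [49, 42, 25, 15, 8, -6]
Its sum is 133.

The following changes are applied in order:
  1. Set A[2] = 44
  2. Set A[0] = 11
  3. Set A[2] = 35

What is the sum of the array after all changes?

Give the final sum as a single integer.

Initial sum: 133
Change 1: A[2] 25 -> 44, delta = 19, sum = 152
Change 2: A[0] 49 -> 11, delta = -38, sum = 114
Change 3: A[2] 44 -> 35, delta = -9, sum = 105

Answer: 105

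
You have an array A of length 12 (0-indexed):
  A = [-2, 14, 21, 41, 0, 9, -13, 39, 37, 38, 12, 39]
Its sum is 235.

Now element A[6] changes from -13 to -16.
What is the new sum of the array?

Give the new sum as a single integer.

Answer: 232

Derivation:
Old value at index 6: -13
New value at index 6: -16
Delta = -16 - -13 = -3
New sum = old_sum + delta = 235 + (-3) = 232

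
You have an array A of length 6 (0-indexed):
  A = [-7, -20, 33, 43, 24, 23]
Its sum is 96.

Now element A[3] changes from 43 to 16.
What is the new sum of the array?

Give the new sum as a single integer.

Old value at index 3: 43
New value at index 3: 16
Delta = 16 - 43 = -27
New sum = old_sum + delta = 96 + (-27) = 69

Answer: 69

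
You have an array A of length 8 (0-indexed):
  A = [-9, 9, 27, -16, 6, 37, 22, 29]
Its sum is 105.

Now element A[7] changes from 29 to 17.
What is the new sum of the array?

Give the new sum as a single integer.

Old value at index 7: 29
New value at index 7: 17
Delta = 17 - 29 = -12
New sum = old_sum + delta = 105 + (-12) = 93

Answer: 93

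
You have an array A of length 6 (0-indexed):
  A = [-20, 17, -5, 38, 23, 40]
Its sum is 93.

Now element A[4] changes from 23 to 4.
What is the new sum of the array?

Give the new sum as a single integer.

Answer: 74

Derivation:
Old value at index 4: 23
New value at index 4: 4
Delta = 4 - 23 = -19
New sum = old_sum + delta = 93 + (-19) = 74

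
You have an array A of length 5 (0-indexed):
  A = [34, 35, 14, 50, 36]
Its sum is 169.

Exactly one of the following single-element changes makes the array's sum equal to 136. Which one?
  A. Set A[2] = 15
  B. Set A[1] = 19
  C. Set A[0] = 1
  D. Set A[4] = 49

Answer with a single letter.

Answer: C

Derivation:
Option A: A[2] 14->15, delta=1, new_sum=169+(1)=170
Option B: A[1] 35->19, delta=-16, new_sum=169+(-16)=153
Option C: A[0] 34->1, delta=-33, new_sum=169+(-33)=136 <-- matches target
Option D: A[4] 36->49, delta=13, new_sum=169+(13)=182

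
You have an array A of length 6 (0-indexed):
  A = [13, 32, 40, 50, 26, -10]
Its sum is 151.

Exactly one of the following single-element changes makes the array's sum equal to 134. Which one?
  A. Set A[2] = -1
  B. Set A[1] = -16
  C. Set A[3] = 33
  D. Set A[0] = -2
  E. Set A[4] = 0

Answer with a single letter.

Option A: A[2] 40->-1, delta=-41, new_sum=151+(-41)=110
Option B: A[1] 32->-16, delta=-48, new_sum=151+(-48)=103
Option C: A[3] 50->33, delta=-17, new_sum=151+(-17)=134 <-- matches target
Option D: A[0] 13->-2, delta=-15, new_sum=151+(-15)=136
Option E: A[4] 26->0, delta=-26, new_sum=151+(-26)=125

Answer: C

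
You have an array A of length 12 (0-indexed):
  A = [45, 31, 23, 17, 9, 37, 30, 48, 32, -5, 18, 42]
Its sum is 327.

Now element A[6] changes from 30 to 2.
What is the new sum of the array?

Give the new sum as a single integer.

Answer: 299

Derivation:
Old value at index 6: 30
New value at index 6: 2
Delta = 2 - 30 = -28
New sum = old_sum + delta = 327 + (-28) = 299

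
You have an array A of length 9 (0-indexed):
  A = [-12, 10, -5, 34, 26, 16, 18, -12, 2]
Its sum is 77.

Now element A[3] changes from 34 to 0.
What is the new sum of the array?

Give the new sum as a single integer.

Old value at index 3: 34
New value at index 3: 0
Delta = 0 - 34 = -34
New sum = old_sum + delta = 77 + (-34) = 43

Answer: 43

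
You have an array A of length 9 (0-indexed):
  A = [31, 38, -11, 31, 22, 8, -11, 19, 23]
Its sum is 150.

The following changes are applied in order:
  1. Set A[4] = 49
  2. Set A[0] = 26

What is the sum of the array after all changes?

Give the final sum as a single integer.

Answer: 172

Derivation:
Initial sum: 150
Change 1: A[4] 22 -> 49, delta = 27, sum = 177
Change 2: A[0] 31 -> 26, delta = -5, sum = 172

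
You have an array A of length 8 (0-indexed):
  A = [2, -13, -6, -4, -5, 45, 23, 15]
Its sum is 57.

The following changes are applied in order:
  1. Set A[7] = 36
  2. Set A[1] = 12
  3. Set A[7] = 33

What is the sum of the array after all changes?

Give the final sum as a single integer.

Initial sum: 57
Change 1: A[7] 15 -> 36, delta = 21, sum = 78
Change 2: A[1] -13 -> 12, delta = 25, sum = 103
Change 3: A[7] 36 -> 33, delta = -3, sum = 100

Answer: 100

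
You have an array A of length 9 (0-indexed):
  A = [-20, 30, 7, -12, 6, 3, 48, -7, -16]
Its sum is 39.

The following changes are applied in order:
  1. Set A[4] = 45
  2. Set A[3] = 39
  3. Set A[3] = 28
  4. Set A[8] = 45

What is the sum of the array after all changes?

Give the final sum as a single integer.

Answer: 179

Derivation:
Initial sum: 39
Change 1: A[4] 6 -> 45, delta = 39, sum = 78
Change 2: A[3] -12 -> 39, delta = 51, sum = 129
Change 3: A[3] 39 -> 28, delta = -11, sum = 118
Change 4: A[8] -16 -> 45, delta = 61, sum = 179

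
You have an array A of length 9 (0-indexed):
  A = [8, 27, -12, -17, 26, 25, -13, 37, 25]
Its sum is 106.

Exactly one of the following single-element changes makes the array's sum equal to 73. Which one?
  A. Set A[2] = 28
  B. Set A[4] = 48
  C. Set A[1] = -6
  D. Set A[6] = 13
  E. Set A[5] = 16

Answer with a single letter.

Answer: C

Derivation:
Option A: A[2] -12->28, delta=40, new_sum=106+(40)=146
Option B: A[4] 26->48, delta=22, new_sum=106+(22)=128
Option C: A[1] 27->-6, delta=-33, new_sum=106+(-33)=73 <-- matches target
Option D: A[6] -13->13, delta=26, new_sum=106+(26)=132
Option E: A[5] 25->16, delta=-9, new_sum=106+(-9)=97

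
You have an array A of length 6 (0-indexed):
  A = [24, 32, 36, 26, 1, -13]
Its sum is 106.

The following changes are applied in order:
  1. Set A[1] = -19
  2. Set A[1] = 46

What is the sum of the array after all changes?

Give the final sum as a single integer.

Answer: 120

Derivation:
Initial sum: 106
Change 1: A[1] 32 -> -19, delta = -51, sum = 55
Change 2: A[1] -19 -> 46, delta = 65, sum = 120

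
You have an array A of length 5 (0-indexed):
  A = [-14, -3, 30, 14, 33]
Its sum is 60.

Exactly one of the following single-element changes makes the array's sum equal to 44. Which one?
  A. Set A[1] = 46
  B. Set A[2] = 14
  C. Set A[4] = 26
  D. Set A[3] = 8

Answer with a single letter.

Option A: A[1] -3->46, delta=49, new_sum=60+(49)=109
Option B: A[2] 30->14, delta=-16, new_sum=60+(-16)=44 <-- matches target
Option C: A[4] 33->26, delta=-7, new_sum=60+(-7)=53
Option D: A[3] 14->8, delta=-6, new_sum=60+(-6)=54

Answer: B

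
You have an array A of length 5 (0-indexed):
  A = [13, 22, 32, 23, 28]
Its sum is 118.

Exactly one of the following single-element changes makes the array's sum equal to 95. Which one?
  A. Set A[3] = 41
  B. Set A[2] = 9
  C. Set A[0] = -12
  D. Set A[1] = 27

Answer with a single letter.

Option A: A[3] 23->41, delta=18, new_sum=118+(18)=136
Option B: A[2] 32->9, delta=-23, new_sum=118+(-23)=95 <-- matches target
Option C: A[0] 13->-12, delta=-25, new_sum=118+(-25)=93
Option D: A[1] 22->27, delta=5, new_sum=118+(5)=123

Answer: B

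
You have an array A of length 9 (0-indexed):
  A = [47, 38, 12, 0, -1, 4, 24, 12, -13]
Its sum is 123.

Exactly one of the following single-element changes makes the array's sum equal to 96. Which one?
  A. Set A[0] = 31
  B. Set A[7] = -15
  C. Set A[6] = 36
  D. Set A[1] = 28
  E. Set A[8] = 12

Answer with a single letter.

Answer: B

Derivation:
Option A: A[0] 47->31, delta=-16, new_sum=123+(-16)=107
Option B: A[7] 12->-15, delta=-27, new_sum=123+(-27)=96 <-- matches target
Option C: A[6] 24->36, delta=12, new_sum=123+(12)=135
Option D: A[1] 38->28, delta=-10, new_sum=123+(-10)=113
Option E: A[8] -13->12, delta=25, new_sum=123+(25)=148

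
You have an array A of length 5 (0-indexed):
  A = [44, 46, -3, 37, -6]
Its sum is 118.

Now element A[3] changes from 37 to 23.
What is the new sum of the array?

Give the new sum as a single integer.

Old value at index 3: 37
New value at index 3: 23
Delta = 23 - 37 = -14
New sum = old_sum + delta = 118 + (-14) = 104

Answer: 104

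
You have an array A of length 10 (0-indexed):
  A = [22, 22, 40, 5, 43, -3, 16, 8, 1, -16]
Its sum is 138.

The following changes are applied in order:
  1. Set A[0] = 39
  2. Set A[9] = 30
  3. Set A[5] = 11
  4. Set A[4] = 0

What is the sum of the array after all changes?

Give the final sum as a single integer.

Initial sum: 138
Change 1: A[0] 22 -> 39, delta = 17, sum = 155
Change 2: A[9] -16 -> 30, delta = 46, sum = 201
Change 3: A[5] -3 -> 11, delta = 14, sum = 215
Change 4: A[4] 43 -> 0, delta = -43, sum = 172

Answer: 172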